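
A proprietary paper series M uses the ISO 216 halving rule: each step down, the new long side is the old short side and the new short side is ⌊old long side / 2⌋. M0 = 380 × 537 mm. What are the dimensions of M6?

47 × 67 mm

M1 = 268 × 380 mm (from M0 by 1 halving).
M2: ⌊380/2⌋ × 268 = 190 × 268 mm
M3: ⌊268/2⌋ × 190 = 134 × 190 mm
M4: ⌊190/2⌋ × 134 = 95 × 134 mm
M5: ⌊134/2⌋ × 95 = 67 × 95 mm
M6: ⌊95/2⌋ × 67 = 47 × 67 mm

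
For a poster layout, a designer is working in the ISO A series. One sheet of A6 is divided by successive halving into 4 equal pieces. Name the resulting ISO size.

4 = 2^2, so 2 halving steps.
A6 → A7 → … → A8 after 2 steps.

A8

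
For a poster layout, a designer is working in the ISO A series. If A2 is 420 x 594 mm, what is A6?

105 × 148 mm

A3: ⌊594/2⌋ × 420 = 297 × 420 mm
A4: ⌊420/2⌋ × 297 = 210 × 297 mm
A5: ⌊297/2⌋ × 210 = 148 × 210 mm
A6: ⌊210/2⌋ × 148 = 105 × 148 mm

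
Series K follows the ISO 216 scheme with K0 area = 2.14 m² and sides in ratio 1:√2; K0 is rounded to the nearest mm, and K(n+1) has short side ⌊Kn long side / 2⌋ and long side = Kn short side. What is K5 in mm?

Let K0's short side be w mm. w · w√2 = 2.14 m² = 2,140,000 mm², so w ≈ 1230.1 mm and w√2 ≈ 1739.7 mm → K0 = 1230 × 1740 mm.
K1: ⌊1740/2⌋ × 1230 = 870 × 1230 mm
K2: ⌊1230/2⌋ × 870 = 615 × 870 mm
K3: ⌊870/2⌋ × 615 = 435 × 615 mm
K4: ⌊615/2⌋ × 435 = 307 × 435 mm
K5: ⌊435/2⌋ × 307 = 217 × 307 mm

217 × 307 mm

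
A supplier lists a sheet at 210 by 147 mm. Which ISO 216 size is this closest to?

Aspect ratio 210/147 ≈ 1.429 — close to the ISO √2 ≈ 1.414.
In the A-series (A0 area = 1 m²): A5 = 148 × 210 mm.
Off by 1 mm total — nearest standard size.

A5 (148 × 210 mm)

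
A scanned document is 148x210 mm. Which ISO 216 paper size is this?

Aspect ratio 210/148 ≈ 1.419 — close to the ISO √2 ≈ 1.414.
In the A-series (A0 area = 1 m²): A5 = 148 × 210 mm.

A5 (148 × 210 mm)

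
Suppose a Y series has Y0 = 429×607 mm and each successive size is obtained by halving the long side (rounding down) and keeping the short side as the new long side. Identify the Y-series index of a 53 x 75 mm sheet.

Y0: 429 × 607 mm
Y1: 303 × 429 mm
Y2: 214 × 303 mm
Y3: 151 × 214 mm
Y4: 107 × 151 mm
Y5: 75 × 107 mm
Y6: 53 × 75 mm
Y7: 37 × 53 mm
→ matches Y6.

Y6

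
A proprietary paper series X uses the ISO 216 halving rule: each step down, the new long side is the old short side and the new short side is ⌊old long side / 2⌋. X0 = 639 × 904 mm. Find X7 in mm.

56 × 79 mm

X1 = 452 × 639 mm (from X0 by 1 halving).
X2: ⌊639/2⌋ × 452 = 319 × 452 mm
X3: ⌊452/2⌋ × 319 = 226 × 319 mm
X4: ⌊319/2⌋ × 226 = 159 × 226 mm
X5: ⌊226/2⌋ × 159 = 113 × 159 mm
X6: ⌊159/2⌋ × 113 = 79 × 113 mm
X7: ⌊113/2⌋ × 79 = 56 × 79 mm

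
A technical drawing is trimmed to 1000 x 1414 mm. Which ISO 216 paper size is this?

Aspect ratio 1414/1000 ≈ 1.414 — close to the ISO √2 ≈ 1.414.
In the B-series (B0 = 1000 × 1414 mm): B0 = 1000 × 1414 mm.

B0 (1000 × 1414 mm)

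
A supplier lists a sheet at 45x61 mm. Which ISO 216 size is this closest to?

Aspect ratio 61/45 ≈ 1.356 (ISO target is √2 ≈ 1.414).
In the B-series (B0 = 1000 × 1414 mm): B9 = 44 × 62 mm.
Off by 2 mm total — nearest standard size.

B9 (44 × 62 mm)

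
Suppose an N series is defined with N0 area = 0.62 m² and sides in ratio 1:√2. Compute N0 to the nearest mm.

662 × 936 mm

Let the short side be w mm. Then w · w√2 = 0.62 m² = 620,000 mm².
w² = 620,000/√2, so w ≈ 662.1 mm; long side = w√2 ≈ 936.4 mm.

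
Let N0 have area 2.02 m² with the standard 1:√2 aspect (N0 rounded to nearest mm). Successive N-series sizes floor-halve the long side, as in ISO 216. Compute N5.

Let N0's short side be w mm. w · w√2 = 2.02 m² = 2,020,000 mm², so w ≈ 1195.1 mm and w√2 ≈ 1690.2 mm → N0 = 1195 × 1690 mm.
N1: ⌊1690/2⌋ × 1195 = 845 × 1195 mm
N2: ⌊1195/2⌋ × 845 = 597 × 845 mm
N3: ⌊845/2⌋ × 597 = 422 × 597 mm
N4: ⌊597/2⌋ × 422 = 298 × 422 mm
N5: ⌊422/2⌋ × 298 = 211 × 298 mm

211 × 298 mm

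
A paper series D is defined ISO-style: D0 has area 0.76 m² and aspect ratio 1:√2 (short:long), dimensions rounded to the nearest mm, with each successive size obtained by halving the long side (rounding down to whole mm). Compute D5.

129 × 183 mm

Let D0's short side be w mm. w · w√2 = 0.76 m² = 760,000 mm², so w ≈ 733.1 mm and w√2 ≈ 1036.7 mm → D0 = 733 × 1037 mm.
D1: ⌊1037/2⌋ × 733 = 518 × 733 mm
D2: ⌊733/2⌋ × 518 = 366 × 518 mm
D3: ⌊518/2⌋ × 366 = 259 × 366 mm
D4: ⌊366/2⌋ × 259 = 183 × 259 mm
D5: ⌊259/2⌋ × 183 = 129 × 183 mm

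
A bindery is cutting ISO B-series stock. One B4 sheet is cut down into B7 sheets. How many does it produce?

8

Each ISO step halves the sheet: 1 × B4 → 2 × B5 → 4 × B6 → 8 × B7
From B4 to B7 is 3 halving steps: 2^3 = 8.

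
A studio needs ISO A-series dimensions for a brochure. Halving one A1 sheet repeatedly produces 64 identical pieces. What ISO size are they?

A7

64 = 2^6, so 6 halving steps.
A1 → A2 → … → A7 after 6 steps.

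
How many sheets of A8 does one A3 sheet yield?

Each ISO step halves the sheet: 1 × A3 → 2 × A4 → 4 × A5 → 8 × A6 → …
From A3 to A8 is 5 halving steps: 2^5 = 32.

32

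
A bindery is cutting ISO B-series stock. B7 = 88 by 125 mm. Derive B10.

B8: ⌊125/2⌋ × 88 = 62 × 88 mm
B9: ⌊88/2⌋ × 62 = 44 × 62 mm
B10: ⌊62/2⌋ × 44 = 31 × 44 mm

31 × 44 mm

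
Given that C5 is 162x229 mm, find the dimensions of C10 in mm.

C6: ⌊229/2⌋ × 162 = 114 × 162 mm
C7: ⌊162/2⌋ × 114 = 81 × 114 mm
C8: ⌊114/2⌋ × 81 = 57 × 81 mm
C9: ⌊81/2⌋ × 57 = 40 × 57 mm
C10: ⌊57/2⌋ × 40 = 28 × 40 mm

28 × 40 mm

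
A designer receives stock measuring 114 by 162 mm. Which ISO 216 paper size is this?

C6 (114 × 162 mm)

Aspect ratio 162/114 ≈ 1.421 — close to the ISO √2 ≈ 1.414.
In the C-series (envelope sizes, between A and B): C6 = 114 × 162 mm.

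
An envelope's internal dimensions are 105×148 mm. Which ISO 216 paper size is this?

A6 (105 × 148 mm)

Aspect ratio 148/105 ≈ 1.410 — close to the ISO √2 ≈ 1.414.
In the A-series (A0 area = 1 m²): A6 = 105 × 148 mm.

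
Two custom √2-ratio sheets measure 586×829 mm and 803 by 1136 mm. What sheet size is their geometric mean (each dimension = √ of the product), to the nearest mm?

686 × 970 mm

Short side: √(586 · 803) = √470558 ≈ 686.0 → 686 mm
Long side: √(829 · 1136) = √941744 ≈ 970.4 → 970 mm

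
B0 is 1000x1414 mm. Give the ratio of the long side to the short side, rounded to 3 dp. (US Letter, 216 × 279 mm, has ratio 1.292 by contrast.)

1414 / 1000 = 1.414
Matches √2 ≈ 1.414 — the ISO 216 defining ratio.

1.414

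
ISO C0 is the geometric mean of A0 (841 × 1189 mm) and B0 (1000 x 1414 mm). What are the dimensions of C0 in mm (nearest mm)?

Short: √(841 · 1000) = √841000 ≈ 917.1 mm.
Long: √(1189 · 1414) = √1681246 ≈ 1296.6 mm.

917 × 1297 mm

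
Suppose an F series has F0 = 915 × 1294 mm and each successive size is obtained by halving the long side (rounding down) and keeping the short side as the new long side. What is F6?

F1: ⌊1294/2⌋ × 915 = 647 × 915 mm
F2: ⌊915/2⌋ × 647 = 457 × 647 mm
F3: ⌊647/2⌋ × 457 = 323 × 457 mm
F4: ⌊457/2⌋ × 323 = 228 × 323 mm
F5: ⌊323/2⌋ × 228 = 161 × 228 mm
F6: ⌊228/2⌋ × 161 = 114 × 161 mm

114 × 161 mm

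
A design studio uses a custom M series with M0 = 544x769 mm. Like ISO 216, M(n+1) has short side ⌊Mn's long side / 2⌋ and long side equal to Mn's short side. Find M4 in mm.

136 × 192 mm

M1 = 384 × 544 mm (from M0 by 1 halving).
M2: ⌊544/2⌋ × 384 = 272 × 384 mm
M3: ⌊384/2⌋ × 272 = 192 × 272 mm
M4: ⌊272/2⌋ × 192 = 136 × 192 mm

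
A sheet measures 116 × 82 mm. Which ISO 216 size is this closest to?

C7 (81 × 114 mm)

Aspect ratio 116/82 ≈ 1.415 — close to the ISO √2 ≈ 1.414.
In the C-series (envelope sizes, between A and B): C7 = 81 × 114 mm.
Off by 3 mm total — nearest standard size.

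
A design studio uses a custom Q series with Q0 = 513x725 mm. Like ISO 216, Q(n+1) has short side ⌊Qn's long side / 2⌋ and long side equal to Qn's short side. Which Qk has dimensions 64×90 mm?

Q6

Q0: 513 × 725 mm
Q1: 362 × 513 mm
Q2: 256 × 362 mm
Q3: 181 × 256 mm
Q4: 128 × 181 mm
Q5: 90 × 128 mm
Q6: 64 × 90 mm
Q7: 45 × 64 mm
→ matches Q6.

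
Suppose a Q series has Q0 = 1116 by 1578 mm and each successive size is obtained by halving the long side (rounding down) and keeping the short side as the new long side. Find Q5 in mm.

Q1: ⌊1578/2⌋ × 1116 = 789 × 1116 mm
Q2: ⌊1116/2⌋ × 789 = 558 × 789 mm
Q3: ⌊789/2⌋ × 558 = 394 × 558 mm
Q4: ⌊558/2⌋ × 394 = 279 × 394 mm
Q5: ⌊394/2⌋ × 279 = 197 × 279 mm

197 × 279 mm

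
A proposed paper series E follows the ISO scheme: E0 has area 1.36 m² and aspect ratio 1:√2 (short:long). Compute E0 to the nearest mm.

Let the short side be w mm. Then w · w√2 = 1.36 m² = 1,360,000 mm².
w² = 1,360,000/√2, so w ≈ 980.6 mm; long side = w√2 ≈ 1386.8 mm.

981 × 1387 mm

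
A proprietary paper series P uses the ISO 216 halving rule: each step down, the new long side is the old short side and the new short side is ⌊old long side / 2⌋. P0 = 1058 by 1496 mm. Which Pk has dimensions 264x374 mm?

P0: 1058 × 1496 mm
P1: 748 × 1058 mm
P2: 529 × 748 mm
P3: 374 × 529 mm
P4: 264 × 374 mm
P5: 187 × 264 mm
→ matches P4.

P4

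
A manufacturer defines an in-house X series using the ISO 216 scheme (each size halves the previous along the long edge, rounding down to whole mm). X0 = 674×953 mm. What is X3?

238 × 337 mm

X1: ⌊953/2⌋ × 674 = 476 × 674 mm
X2: ⌊674/2⌋ × 476 = 337 × 476 mm
X3: ⌊476/2⌋ × 337 = 238 × 337 mm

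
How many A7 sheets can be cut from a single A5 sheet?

Each ISO step halves the sheet: 1 × A5 → 2 × A6 → 4 × A7
From A5 to A7 is 2 halving steps: 2^2 = 4.

4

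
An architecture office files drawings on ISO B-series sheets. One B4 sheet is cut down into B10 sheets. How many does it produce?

B4 = 250 × 353 mm; B10 = 31 × 44 mm.
Each halving step doubles the count; 6 steps from B4 to B10.
2^6 = 64.

64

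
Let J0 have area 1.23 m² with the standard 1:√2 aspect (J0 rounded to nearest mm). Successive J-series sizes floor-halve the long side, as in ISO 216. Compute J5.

164 × 233 mm

Let J0's short side be w mm. w · w√2 = 1.23 m² = 1,230,000 mm², so w ≈ 932.6 mm and w√2 ≈ 1318.9 mm → J0 = 933 × 1319 mm.
J1: ⌊1319/2⌋ × 933 = 659 × 933 mm
J2: ⌊933/2⌋ × 659 = 466 × 659 mm
J3: ⌊659/2⌋ × 466 = 329 × 466 mm
J4: ⌊466/2⌋ × 329 = 233 × 329 mm
J5: ⌊329/2⌋ × 233 = 164 × 233 mm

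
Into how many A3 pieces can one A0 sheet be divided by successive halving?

A0 = 841 × 1189 mm; A3 = 297 × 420 mm.
Each halving step doubles the count; 3 steps from A0 to A3.
2^3 = 8.

8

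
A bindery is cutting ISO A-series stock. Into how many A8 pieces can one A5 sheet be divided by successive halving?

Each ISO step halves the sheet: 1 × A5 → 2 × A6 → 4 × A7 → 8 × A8
From A5 to A8 is 3 halving steps: 2^3 = 8.

8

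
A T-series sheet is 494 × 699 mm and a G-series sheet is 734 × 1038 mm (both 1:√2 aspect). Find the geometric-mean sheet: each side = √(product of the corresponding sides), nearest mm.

Short side: √(494 · 734) = √362596 ≈ 602.2 → 602 mm
Long side: √(699 · 1038) = √725562 ≈ 851.8 → 852 mm

602 × 852 mm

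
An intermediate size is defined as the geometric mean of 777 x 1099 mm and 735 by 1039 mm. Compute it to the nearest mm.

756 × 1069 mm

Short side: √(777 · 735) = √571095 ≈ 755.7 → 756 mm
Long side: √(1099 · 1039) = √1141861 ≈ 1068.6 → 1069 mm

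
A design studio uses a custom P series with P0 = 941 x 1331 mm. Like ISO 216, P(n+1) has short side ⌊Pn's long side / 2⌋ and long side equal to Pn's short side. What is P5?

P1: ⌊1331/2⌋ × 941 = 665 × 941 mm
P2: ⌊941/2⌋ × 665 = 470 × 665 mm
P3: ⌊665/2⌋ × 470 = 332 × 470 mm
P4: ⌊470/2⌋ × 332 = 235 × 332 mm
P5: ⌊332/2⌋ × 235 = 166 × 235 mm

166 × 235 mm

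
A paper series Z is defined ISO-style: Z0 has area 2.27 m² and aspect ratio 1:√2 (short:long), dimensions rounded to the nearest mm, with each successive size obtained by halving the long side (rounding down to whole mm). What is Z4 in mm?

316 × 448 mm

Let Z0's short side be w mm. w · w√2 = 2.27 m² = 2,270,000 mm², so w ≈ 1266.9 mm and w√2 ≈ 1791.7 mm → Z0 = 1267 × 1792 mm.
Z1: ⌊1792/2⌋ × 1267 = 896 × 1267 mm
Z2: ⌊1267/2⌋ × 896 = 633 × 896 mm
Z3: ⌊896/2⌋ × 633 = 448 × 633 mm
Z4: ⌊633/2⌋ × 448 = 316 × 448 mm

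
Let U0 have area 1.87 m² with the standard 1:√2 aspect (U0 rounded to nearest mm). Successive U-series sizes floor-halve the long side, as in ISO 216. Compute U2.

Let U0's short side be w mm. w · w√2 = 1.87 m² = 1,870,000 mm², so w ≈ 1149.9 mm and w√2 ≈ 1626.2 mm → U0 = 1150 × 1626 mm.
U1: ⌊1626/2⌋ × 1150 = 813 × 1150 mm
U2: ⌊1150/2⌋ × 813 = 575 × 813 mm

575 × 813 mm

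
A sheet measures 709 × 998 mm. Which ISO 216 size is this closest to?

Aspect ratio 998/709 ≈ 1.408 — close to the ISO √2 ≈ 1.414.
In the B-series (B0 = 1000 × 1414 mm): B1 = 707 × 1000 mm.
Off by 4 mm total — nearest standard size.

B1 (707 × 1000 mm)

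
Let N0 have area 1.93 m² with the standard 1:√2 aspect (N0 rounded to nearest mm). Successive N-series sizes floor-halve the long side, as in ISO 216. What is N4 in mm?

Let N0's short side be w mm. w · w√2 = 1.93 m² = 1,930,000 mm², so w ≈ 1168.2 mm and w√2 ≈ 1652.1 mm → N0 = 1168 × 1652 mm.
N1: ⌊1652/2⌋ × 1168 = 826 × 1168 mm
N2: ⌊1168/2⌋ × 826 = 584 × 826 mm
N3: ⌊826/2⌋ × 584 = 413 × 584 mm
N4: ⌊584/2⌋ × 413 = 292 × 413 mm

292 × 413 mm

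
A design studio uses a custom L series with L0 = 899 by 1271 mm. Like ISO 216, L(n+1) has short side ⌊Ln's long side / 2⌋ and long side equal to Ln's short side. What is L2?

L1: ⌊1271/2⌋ × 899 = 635 × 899 mm
L2: ⌊899/2⌋ × 635 = 449 × 635 mm

449 × 635 mm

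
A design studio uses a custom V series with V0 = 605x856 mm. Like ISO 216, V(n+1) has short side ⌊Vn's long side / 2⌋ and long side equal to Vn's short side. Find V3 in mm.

214 × 302 mm

V1: ⌊856/2⌋ × 605 = 428 × 605 mm
V2: ⌊605/2⌋ × 428 = 302 × 428 mm
V3: ⌊428/2⌋ × 302 = 214 × 302 mm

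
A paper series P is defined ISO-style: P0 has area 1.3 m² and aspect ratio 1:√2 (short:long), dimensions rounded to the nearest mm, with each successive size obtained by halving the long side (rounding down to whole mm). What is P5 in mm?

169 × 239 mm

Let P0's short side be w mm. w · w√2 = 1.3 m² = 1,300,000 mm², so w ≈ 958.8 mm and w√2 ≈ 1355.9 mm → P0 = 959 × 1356 mm.
P1: ⌊1356/2⌋ × 959 = 678 × 959 mm
P2: ⌊959/2⌋ × 678 = 479 × 678 mm
P3: ⌊678/2⌋ × 479 = 339 × 479 mm
P4: ⌊479/2⌋ × 339 = 239 × 339 mm
P5: ⌊339/2⌋ × 239 = 169 × 239 mm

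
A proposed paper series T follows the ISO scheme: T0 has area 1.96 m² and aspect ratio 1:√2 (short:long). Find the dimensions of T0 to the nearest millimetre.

1177 × 1665 mm

Let the short side be w mm. Then w · w√2 = 1.96 m² = 1,960,000 mm².
w² = 1,960,000/√2, so w ≈ 1177.3 mm; long side = w√2 ≈ 1664.9 mm.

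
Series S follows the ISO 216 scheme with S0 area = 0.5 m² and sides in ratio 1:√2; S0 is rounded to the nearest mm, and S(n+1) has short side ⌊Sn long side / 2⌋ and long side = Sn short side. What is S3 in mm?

210 × 297 mm

Let S0's short side be w mm. w · w√2 = 0.5 m² = 500,000 mm², so w ≈ 594.6 mm and w√2 ≈ 840.9 mm → S0 = 595 × 841 mm.
S1: ⌊841/2⌋ × 595 = 420 × 595 mm
S2: ⌊595/2⌋ × 420 = 297 × 420 mm
S3: ⌊420/2⌋ × 297 = 210 × 297 mm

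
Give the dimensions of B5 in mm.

176 × 250 mm

B0 = 1000 × 1414 mm (B0 has a 1000 mm short side, aspect 1:√2).
B1: ⌊1414/2⌋ × 1000 = 707 × 1000 mm
B2: ⌊1000/2⌋ × 707 = 500 × 707 mm
B3: ⌊707/2⌋ × 500 = 353 × 500 mm
B4: ⌊500/2⌋ × 353 = 250 × 353 mm
B5: ⌊353/2⌋ × 250 = 176 × 250 mm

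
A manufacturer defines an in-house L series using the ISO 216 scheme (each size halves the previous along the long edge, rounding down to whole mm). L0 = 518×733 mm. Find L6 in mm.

L1 = 366 × 518 mm (from L0 by 1 halving).
L2: ⌊518/2⌋ × 366 = 259 × 366 mm
L3: ⌊366/2⌋ × 259 = 183 × 259 mm
L4: ⌊259/2⌋ × 183 = 129 × 183 mm
L5: ⌊183/2⌋ × 129 = 91 × 129 mm
L6: ⌊129/2⌋ × 91 = 64 × 91 mm

64 × 91 mm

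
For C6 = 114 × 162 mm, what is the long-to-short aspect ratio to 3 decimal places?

1.421

162 / 114 = 1.421
ISO 216 targets √2 ≈ 1.414; the +0.007 deviation is from mm rounding.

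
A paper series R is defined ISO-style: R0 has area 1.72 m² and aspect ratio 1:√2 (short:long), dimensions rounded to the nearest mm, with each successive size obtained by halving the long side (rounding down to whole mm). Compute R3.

Let R0's short side be w mm. w · w√2 = 1.72 m² = 1,720,000 mm², so w ≈ 1102.8 mm and w√2 ≈ 1559.6 mm → R0 = 1103 × 1560 mm.
R1: ⌊1560/2⌋ × 1103 = 780 × 1103 mm
R2: ⌊1103/2⌋ × 780 = 551 × 780 mm
R3: ⌊780/2⌋ × 551 = 390 × 551 mm

390 × 551 mm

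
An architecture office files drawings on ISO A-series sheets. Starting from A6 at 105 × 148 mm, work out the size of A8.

A7: ⌊148/2⌋ × 105 = 74 × 105 mm
A8: ⌊105/2⌋ × 74 = 52 × 74 mm

52 × 74 mm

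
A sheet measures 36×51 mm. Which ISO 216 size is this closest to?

A9 (37 × 52 mm)

Aspect ratio 51/36 ≈ 1.417 — close to the ISO √2 ≈ 1.414.
In the A-series (A0 area = 1 m²): A9 = 37 × 52 mm.
Off by 2 mm total — nearest standard size.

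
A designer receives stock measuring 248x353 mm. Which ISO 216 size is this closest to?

Aspect ratio 353/248 ≈ 1.423 — close to the ISO √2 ≈ 1.414.
In the B-series (B0 = 1000 × 1414 mm): B4 = 250 × 353 mm.
Off by 2 mm total — nearest standard size.

B4 (250 × 353 mm)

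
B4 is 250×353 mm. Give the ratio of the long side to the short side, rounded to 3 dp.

353 / 250 = 1.412
ISO 216 targets √2 ≈ 1.414; the -0.002 deviation is from mm rounding.

1.412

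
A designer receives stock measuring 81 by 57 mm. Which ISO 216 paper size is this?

C8 (57 × 81 mm)

Aspect ratio 81/57 ≈ 1.421 — close to the ISO √2 ≈ 1.414.
In the C-series (envelope sizes, between A and B): C8 = 57 × 81 mm.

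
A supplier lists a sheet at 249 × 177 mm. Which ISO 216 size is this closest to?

B5 (176 × 250 mm)

Aspect ratio 249/177 ≈ 1.407 — close to the ISO √2 ≈ 1.414.
In the B-series (B0 = 1000 × 1414 mm): B5 = 176 × 250 mm.
Off by 2 mm total — nearest standard size.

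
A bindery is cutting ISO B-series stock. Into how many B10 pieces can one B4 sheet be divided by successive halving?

64

Each ISO step halves the sheet: 1 × B4 → 2 × B5 → 4 × B6 → 8 × B7 → …
From B4 to B10 is 6 halving steps: 2^6 = 64.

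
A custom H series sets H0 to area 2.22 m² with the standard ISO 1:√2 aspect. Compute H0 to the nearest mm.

Let the short side be w mm. Then w · w√2 = 2.22 m² = 2,220,000 mm².
w² = 2,220,000/√2, so w ≈ 1252.9 mm; long side = w√2 ≈ 1771.9 mm.

1253 × 1772 mm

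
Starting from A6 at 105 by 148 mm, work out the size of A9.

A7: ⌊148/2⌋ × 105 = 74 × 105 mm
A8: ⌊105/2⌋ × 74 = 52 × 74 mm
A9: ⌊74/2⌋ × 52 = 37 × 52 mm

37 × 52 mm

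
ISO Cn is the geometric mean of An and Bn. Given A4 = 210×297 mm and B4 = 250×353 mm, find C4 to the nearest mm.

Short side: √(210 · 250) = √52500 ≈ 229.1 → 229 mm
Long side: √(297 · 353) = √104841 ≈ 323.8 → 324 mm

229 × 324 mm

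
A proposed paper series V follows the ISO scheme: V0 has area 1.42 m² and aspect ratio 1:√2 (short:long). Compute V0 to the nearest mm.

Let the short side be w mm. Then w · w√2 = 1.42 m² = 1,420,000 mm².
w² = 1,420,000/√2, so w ≈ 1002.0 mm; long side = w√2 ≈ 1417.1 mm.

1002 × 1417 mm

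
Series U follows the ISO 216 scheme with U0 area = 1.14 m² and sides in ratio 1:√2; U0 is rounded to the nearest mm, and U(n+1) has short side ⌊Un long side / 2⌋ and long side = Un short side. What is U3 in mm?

317 × 449 mm

Let U0's short side be w mm. w · w√2 = 1.14 m² = 1,140,000 mm², so w ≈ 897.8 mm and w√2 ≈ 1269.7 mm → U0 = 898 × 1270 mm.
U1: ⌊1270/2⌋ × 898 = 635 × 898 mm
U2: ⌊898/2⌋ × 635 = 449 × 635 mm
U3: ⌊635/2⌋ × 449 = 317 × 449 mm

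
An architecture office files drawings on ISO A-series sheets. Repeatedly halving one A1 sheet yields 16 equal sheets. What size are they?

A5

16 = 2^4, so 4 halving steps.
A1 → A2 → … → A5 after 4 steps.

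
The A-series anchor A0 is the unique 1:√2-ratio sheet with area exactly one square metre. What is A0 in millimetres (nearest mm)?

Let the short side be w mm. Then the long side is w√2 and w · w√2 = 10⁶ mm².
w² = 10⁶/√2, so w = 1000 / 2^(1/4) ≈ 840.9 mm; long side = 1000 · 2^(1/4) ≈ 1189.2 mm.

841 × 1189 mm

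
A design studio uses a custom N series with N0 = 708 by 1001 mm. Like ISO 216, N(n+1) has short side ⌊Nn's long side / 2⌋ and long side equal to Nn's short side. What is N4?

N1: ⌊1001/2⌋ × 708 = 500 × 708 mm
N2: ⌊708/2⌋ × 500 = 354 × 500 mm
N3: ⌊500/2⌋ × 354 = 250 × 354 mm
N4: ⌊354/2⌋ × 250 = 177 × 250 mm

177 × 250 mm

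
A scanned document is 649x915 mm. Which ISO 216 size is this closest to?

Aspect ratio 915/649 ≈ 1.410 — close to the ISO √2 ≈ 1.414.
In the C-series (envelope sizes, between A and B): C1 = 648 × 917 mm.
Off by 3 mm total — nearest standard size.

C1 (648 × 917 mm)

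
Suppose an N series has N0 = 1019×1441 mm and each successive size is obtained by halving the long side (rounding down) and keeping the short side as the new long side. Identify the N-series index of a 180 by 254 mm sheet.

N0: 1019 × 1441 mm
N1: 720 × 1019 mm
N2: 509 × 720 mm
N3: 360 × 509 mm
N4: 254 × 360 mm
N5: 180 × 254 mm
N6: 127 × 180 mm
→ matches N5.

N5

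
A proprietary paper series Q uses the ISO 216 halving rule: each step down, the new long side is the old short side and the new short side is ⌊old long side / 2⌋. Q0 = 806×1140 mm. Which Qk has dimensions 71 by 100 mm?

Q0: 806 × 1140 mm
Q1: 570 × 806 mm
Q2: 403 × 570 mm
Q3: 285 × 403 mm
Q4: 201 × 285 mm
Q5: 142 × 201 mm
Q6: 100 × 142 mm
Q7: 71 × 100 mm
Q8: 50 × 71 mm
→ matches Q7.

Q7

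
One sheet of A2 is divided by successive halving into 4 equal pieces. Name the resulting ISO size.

4 = 2^2, so 2 halving steps.
A2 → A3 → … → A4 after 2 steps.

A4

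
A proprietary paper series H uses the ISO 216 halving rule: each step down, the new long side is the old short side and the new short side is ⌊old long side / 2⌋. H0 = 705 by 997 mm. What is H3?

249 × 352 mm

H1: ⌊997/2⌋ × 705 = 498 × 705 mm
H2: ⌊705/2⌋ × 498 = 352 × 498 mm
H3: ⌊498/2⌋ × 352 = 249 × 352 mm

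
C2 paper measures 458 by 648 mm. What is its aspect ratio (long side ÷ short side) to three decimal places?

1.415

648 / 458 = 1.415
Matches √2 ≈ 1.414 — the ISO 216 defining ratio.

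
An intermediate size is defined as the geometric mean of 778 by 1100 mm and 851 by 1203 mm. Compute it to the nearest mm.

Short side: √(778 · 851) = √662078 ≈ 813.7 → 814 mm
Long side: √(1100 · 1203) = √1323300 ≈ 1150.3 → 1150 mm

814 × 1150 mm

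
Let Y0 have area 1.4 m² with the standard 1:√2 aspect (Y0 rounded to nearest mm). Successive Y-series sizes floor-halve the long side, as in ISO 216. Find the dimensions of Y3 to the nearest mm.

351 × 497 mm

Let Y0's short side be w mm. w · w√2 = 1.4 m² = 1,400,000 mm², so w ≈ 995.0 mm and w√2 ≈ 1407.1 mm → Y0 = 995 × 1407 mm.
Y1: ⌊1407/2⌋ × 995 = 703 × 995 mm
Y2: ⌊995/2⌋ × 703 = 497 × 703 mm
Y3: ⌊703/2⌋ × 497 = 351 × 497 mm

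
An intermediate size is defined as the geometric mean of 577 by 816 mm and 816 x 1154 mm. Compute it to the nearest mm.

686 × 970 mm

Short side: √(577 · 816) = √470832 ≈ 686.2 → 686 mm
Long side: √(816 · 1154) = √941664 ≈ 970.4 → 970 mm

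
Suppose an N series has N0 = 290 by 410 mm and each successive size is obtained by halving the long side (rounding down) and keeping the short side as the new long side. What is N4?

72 × 102 mm

N1 = 205 × 290 mm (from N0 by 1 halving).
N2: ⌊290/2⌋ × 205 = 145 × 205 mm
N3: ⌊205/2⌋ × 145 = 102 × 145 mm
N4: ⌊145/2⌋ × 102 = 72 × 102 mm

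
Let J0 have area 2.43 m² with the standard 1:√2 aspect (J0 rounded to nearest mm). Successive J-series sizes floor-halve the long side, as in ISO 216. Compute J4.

327 × 463 mm

Let J0's short side be w mm. w · w√2 = 2.43 m² = 2,430,000 mm², so w ≈ 1310.8 mm and w√2 ≈ 1853.8 mm → J0 = 1311 × 1854 mm.
J1: ⌊1854/2⌋ × 1311 = 927 × 1311 mm
J2: ⌊1311/2⌋ × 927 = 655 × 927 mm
J3: ⌊927/2⌋ × 655 = 463 × 655 mm
J4: ⌊655/2⌋ × 463 = 327 × 463 mm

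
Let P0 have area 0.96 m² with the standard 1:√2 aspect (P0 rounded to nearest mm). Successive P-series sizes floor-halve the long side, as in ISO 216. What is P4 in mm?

Let P0's short side be w mm. w · w√2 = 0.96 m² = 960,000 mm², so w ≈ 823.9 mm and w√2 ≈ 1165.2 mm → P0 = 824 × 1165 mm.
P1: ⌊1165/2⌋ × 824 = 582 × 824 mm
P2: ⌊824/2⌋ × 582 = 412 × 582 mm
P3: ⌊582/2⌋ × 412 = 291 × 412 mm
P4: ⌊412/2⌋ × 291 = 206 × 291 mm

206 × 291 mm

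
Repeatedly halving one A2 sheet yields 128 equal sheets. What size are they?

128 = 2^7, so 7 halving steps.
A2 → A3 → … → A9 after 7 steps.

A9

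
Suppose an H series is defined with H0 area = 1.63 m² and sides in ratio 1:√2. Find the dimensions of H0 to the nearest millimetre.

1074 × 1518 mm

Let the short side be w mm. Then w · w√2 = 1.63 m² = 1,630,000 mm².
w² = 1,630,000/√2, so w ≈ 1073.6 mm; long side = w√2 ≈ 1518.3 mm.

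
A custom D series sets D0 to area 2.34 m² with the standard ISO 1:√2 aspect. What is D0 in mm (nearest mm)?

Let the short side be w mm. Then w · w√2 = 2.34 m² = 2,340,000 mm².
w² = 2,340,000/√2, so w ≈ 1286.3 mm; long side = w√2 ≈ 1819.1 mm.

1286 × 1819 mm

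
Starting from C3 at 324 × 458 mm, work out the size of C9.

C4: ⌊458/2⌋ × 324 = 229 × 324 mm
C5: ⌊324/2⌋ × 229 = 162 × 229 mm
C6: ⌊229/2⌋ × 162 = 114 × 162 mm
C7: ⌊162/2⌋ × 114 = 81 × 114 mm
C8: ⌊114/2⌋ × 81 = 57 × 81 mm
C9: ⌊81/2⌋ × 57 = 40 × 57 mm

40 × 57 mm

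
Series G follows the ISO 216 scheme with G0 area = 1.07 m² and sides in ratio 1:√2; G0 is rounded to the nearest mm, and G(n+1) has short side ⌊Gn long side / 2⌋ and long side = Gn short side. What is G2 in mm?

Let G0's short side be w mm. w · w√2 = 1.07 m² = 1,070,000 mm², so w ≈ 869.8 mm and w√2 ≈ 1230.1 mm → G0 = 870 × 1230 mm.
G1: ⌊1230/2⌋ × 870 = 615 × 870 mm
G2: ⌊870/2⌋ × 615 = 435 × 615 mm

435 × 615 mm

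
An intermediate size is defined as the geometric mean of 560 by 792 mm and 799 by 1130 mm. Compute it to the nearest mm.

669 × 946 mm

Short side: √(560 · 799) = √447440 ≈ 668.9 → 669 mm
Long side: √(792 · 1130) = √894960 ≈ 946.0 → 946 mm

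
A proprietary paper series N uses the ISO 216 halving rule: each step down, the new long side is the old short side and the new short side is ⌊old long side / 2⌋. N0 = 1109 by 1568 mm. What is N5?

196 × 277 mm

N1: ⌊1568/2⌋ × 1109 = 784 × 1109 mm
N2: ⌊1109/2⌋ × 784 = 554 × 784 mm
N3: ⌊784/2⌋ × 554 = 392 × 554 mm
N4: ⌊554/2⌋ × 392 = 277 × 392 mm
N5: ⌊392/2⌋ × 277 = 196 × 277 mm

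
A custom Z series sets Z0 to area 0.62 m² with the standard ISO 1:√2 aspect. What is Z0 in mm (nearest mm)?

Let the short side be w mm. Then w · w√2 = 0.62 m² = 620,000 mm².
w² = 620,000/√2, so w ≈ 662.1 mm; long side = w√2 ≈ 936.4 mm.

662 × 936 mm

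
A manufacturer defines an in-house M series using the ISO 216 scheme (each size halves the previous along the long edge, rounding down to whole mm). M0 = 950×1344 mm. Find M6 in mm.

118 × 168 mm

M1: ⌊1344/2⌋ × 950 = 672 × 950 mm
M2: ⌊950/2⌋ × 672 = 475 × 672 mm
M3: ⌊672/2⌋ × 475 = 336 × 475 mm
M4: ⌊475/2⌋ × 336 = 237 × 336 mm
M5: ⌊336/2⌋ × 237 = 168 × 237 mm
M6: ⌊237/2⌋ × 168 = 118 × 168 mm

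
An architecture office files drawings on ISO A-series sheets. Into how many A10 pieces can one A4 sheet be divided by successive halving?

A4 = 210 × 297 mm; A10 = 26 × 37 mm.
Each halving step doubles the count; 6 steps from A4 to A10.
2^6 = 64.

64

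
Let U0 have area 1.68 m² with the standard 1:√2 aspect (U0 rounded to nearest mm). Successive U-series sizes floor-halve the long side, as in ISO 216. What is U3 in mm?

385 × 545 mm

Let U0's short side be w mm. w · w√2 = 1.68 m² = 1,680,000 mm², so w ≈ 1089.9 mm and w√2 ≈ 1541.4 mm → U0 = 1090 × 1541 mm.
U1: ⌊1541/2⌋ × 1090 = 770 × 1090 mm
U2: ⌊1090/2⌋ × 770 = 545 × 770 mm
U3: ⌊770/2⌋ × 545 = 385 × 545 mm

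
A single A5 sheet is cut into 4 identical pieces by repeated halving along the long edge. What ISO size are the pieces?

A7

4 = 2^2, so 2 halving steps.
A5 → A6 → … → A7 after 2 steps.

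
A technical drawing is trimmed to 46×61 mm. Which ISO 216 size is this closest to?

B9 (44 × 62 mm)

Aspect ratio 61/46 ≈ 1.326 (ISO target is √2 ≈ 1.414).
In the B-series (B0 = 1000 × 1414 mm): B9 = 44 × 62 mm.
Off by 3 mm total — nearest standard size.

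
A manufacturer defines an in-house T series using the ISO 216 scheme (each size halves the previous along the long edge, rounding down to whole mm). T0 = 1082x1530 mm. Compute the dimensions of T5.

191 × 270 mm

T1 = 765 × 1082 mm (from T0 by 1 halving).
T2: ⌊1082/2⌋ × 765 = 541 × 765 mm
T3: ⌊765/2⌋ × 541 = 382 × 541 mm
T4: ⌊541/2⌋ × 382 = 270 × 382 mm
T5: ⌊382/2⌋ × 270 = 191 × 270 mm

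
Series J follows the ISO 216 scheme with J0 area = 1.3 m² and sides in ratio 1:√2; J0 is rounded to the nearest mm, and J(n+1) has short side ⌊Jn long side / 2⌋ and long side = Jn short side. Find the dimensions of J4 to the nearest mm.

Let J0's short side be w mm. w · w√2 = 1.3 m² = 1,300,000 mm², so w ≈ 958.8 mm and w√2 ≈ 1355.9 mm → J0 = 959 × 1356 mm.
J1: ⌊1356/2⌋ × 959 = 678 × 959 mm
J2: ⌊959/2⌋ × 678 = 479 × 678 mm
J3: ⌊678/2⌋ × 479 = 339 × 479 mm
J4: ⌊479/2⌋ × 339 = 239 × 339 mm

239 × 339 mm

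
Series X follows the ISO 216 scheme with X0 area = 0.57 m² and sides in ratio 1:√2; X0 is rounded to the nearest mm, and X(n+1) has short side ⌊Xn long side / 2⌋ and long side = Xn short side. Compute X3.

Let X0's short side be w mm. w · w√2 = 0.57 m² = 570,000 mm², so w ≈ 634.9 mm and w√2 ≈ 897.8 mm → X0 = 635 × 898 mm.
X1: ⌊898/2⌋ × 635 = 449 × 635 mm
X2: ⌊635/2⌋ × 449 = 317 × 449 mm
X3: ⌊449/2⌋ × 317 = 224 × 317 mm

224 × 317 mm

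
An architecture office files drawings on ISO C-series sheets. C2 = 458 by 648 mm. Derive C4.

229 × 324 mm

C3: ⌊648/2⌋ × 458 = 324 × 458 mm
C4: ⌊458/2⌋ × 324 = 229 × 324 mm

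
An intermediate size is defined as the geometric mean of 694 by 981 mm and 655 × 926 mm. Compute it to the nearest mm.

Short side: √(694 · 655) = √454570 ≈ 674.2 → 674 mm
Long side: √(981 · 926) = √908406 ≈ 953.1 → 953 mm

674 × 953 mm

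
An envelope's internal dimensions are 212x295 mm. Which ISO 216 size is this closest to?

Aspect ratio 295/212 ≈ 1.392 (ISO target is √2 ≈ 1.414).
In the A-series (A0 area = 1 m²): A4 = 210 × 297 mm.
Off by 4 mm total — nearest standard size.

A4 (210 × 297 mm)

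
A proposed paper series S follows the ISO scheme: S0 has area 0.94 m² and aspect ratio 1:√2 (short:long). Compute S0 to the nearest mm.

Let the short side be w mm. Then w · w√2 = 0.94 m² = 940,000 mm².
w² = 940,000/√2, so w ≈ 815.3 mm; long side = w√2 ≈ 1153.0 mm.

815 × 1153 mm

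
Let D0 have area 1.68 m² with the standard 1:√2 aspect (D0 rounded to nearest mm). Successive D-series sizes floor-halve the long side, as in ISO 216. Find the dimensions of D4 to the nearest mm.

Let D0's short side be w mm. w · w√2 = 1.68 m² = 1,680,000 mm², so w ≈ 1089.9 mm and w√2 ≈ 1541.4 mm → D0 = 1090 × 1541 mm.
D1: ⌊1541/2⌋ × 1090 = 770 × 1090 mm
D2: ⌊1090/2⌋ × 770 = 545 × 770 mm
D3: ⌊770/2⌋ × 545 = 385 × 545 mm
D4: ⌊545/2⌋ × 385 = 272 × 385 mm

272 × 385 mm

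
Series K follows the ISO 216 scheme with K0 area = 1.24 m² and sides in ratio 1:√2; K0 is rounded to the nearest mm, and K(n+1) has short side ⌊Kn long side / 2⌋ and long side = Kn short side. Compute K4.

234 × 331 mm

Let K0's short side be w mm. w · w√2 = 1.24 m² = 1,240,000 mm², so w ≈ 936.4 mm and w√2 ≈ 1324.2 mm → K0 = 936 × 1324 mm.
K1: ⌊1324/2⌋ × 936 = 662 × 936 mm
K2: ⌊936/2⌋ × 662 = 468 × 662 mm
K3: ⌊662/2⌋ × 468 = 331 × 468 mm
K4: ⌊468/2⌋ × 331 = 234 × 331 mm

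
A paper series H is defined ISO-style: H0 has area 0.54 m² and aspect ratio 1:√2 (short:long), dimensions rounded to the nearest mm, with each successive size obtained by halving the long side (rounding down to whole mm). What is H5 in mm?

Let H0's short side be w mm. w · w√2 = 0.54 m² = 540,000 mm², so w ≈ 617.9 mm and w√2 ≈ 873.9 mm → H0 = 618 × 874 mm.
H1: ⌊874/2⌋ × 618 = 437 × 618 mm
H2: ⌊618/2⌋ × 437 = 309 × 437 mm
H3: ⌊437/2⌋ × 309 = 218 × 309 mm
H4: ⌊309/2⌋ × 218 = 154 × 218 mm
H5: ⌊218/2⌋ × 154 = 109 × 154 mm

109 × 154 mm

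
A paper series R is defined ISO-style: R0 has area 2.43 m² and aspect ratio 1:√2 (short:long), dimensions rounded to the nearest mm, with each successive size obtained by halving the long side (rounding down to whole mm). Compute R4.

327 × 463 mm

Let R0's short side be w mm. w · w√2 = 2.43 m² = 2,430,000 mm², so w ≈ 1310.8 mm and w√2 ≈ 1853.8 mm → R0 = 1311 × 1854 mm.
R1: ⌊1854/2⌋ × 1311 = 927 × 1311 mm
R2: ⌊1311/2⌋ × 927 = 655 × 927 mm
R3: ⌊927/2⌋ × 655 = 463 × 655 mm
R4: ⌊655/2⌋ × 463 = 327 × 463 mm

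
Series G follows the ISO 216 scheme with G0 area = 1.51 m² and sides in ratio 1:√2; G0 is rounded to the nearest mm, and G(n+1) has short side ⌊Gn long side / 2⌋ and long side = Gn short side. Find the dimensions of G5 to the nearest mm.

Let G0's short side be w mm. w · w√2 = 1.51 m² = 1,510,000 mm², so w ≈ 1033.3 mm and w√2 ≈ 1461.3 mm → G0 = 1033 × 1461 mm.
G1: ⌊1461/2⌋ × 1033 = 730 × 1033 mm
G2: ⌊1033/2⌋ × 730 = 516 × 730 mm
G3: ⌊730/2⌋ × 516 = 365 × 516 mm
G4: ⌊516/2⌋ × 365 = 258 × 365 mm
G5: ⌊365/2⌋ × 258 = 182 × 258 mm

182 × 258 mm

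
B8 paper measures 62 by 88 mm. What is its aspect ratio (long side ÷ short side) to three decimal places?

88 / 62 = 1.419
ISO 216 targets √2 ≈ 1.414; the +0.005 deviation is from mm rounding.

1.419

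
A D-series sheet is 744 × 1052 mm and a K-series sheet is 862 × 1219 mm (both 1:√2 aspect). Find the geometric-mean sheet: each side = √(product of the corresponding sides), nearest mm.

801 × 1132 mm

Short side: √(744 · 862) = √641328 ≈ 800.8 → 801 mm
Long side: √(1052 · 1219) = √1282388 ≈ 1132.4 → 1132 mm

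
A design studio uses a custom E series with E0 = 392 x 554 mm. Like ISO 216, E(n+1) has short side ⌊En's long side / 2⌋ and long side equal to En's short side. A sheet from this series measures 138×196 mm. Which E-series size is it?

E0: 392 × 554 mm
E1: 277 × 392 mm
E2: 196 × 277 mm
E3: 138 × 196 mm
E4: 98 × 138 mm
→ matches E3.

E3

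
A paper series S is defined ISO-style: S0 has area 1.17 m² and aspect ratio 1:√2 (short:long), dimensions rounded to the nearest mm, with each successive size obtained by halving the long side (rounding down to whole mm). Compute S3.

Let S0's short side be w mm. w · w√2 = 1.17 m² = 1,170,000 mm², so w ≈ 909.6 mm and w√2 ≈ 1286.3 mm → S0 = 910 × 1286 mm.
S1: ⌊1286/2⌋ × 910 = 643 × 910 mm
S2: ⌊910/2⌋ × 643 = 455 × 643 mm
S3: ⌊643/2⌋ × 455 = 321 × 455 mm

321 × 455 mm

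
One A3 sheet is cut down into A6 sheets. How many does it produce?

8

Each ISO step halves the sheet: 1 × A3 → 2 × A4 → 4 × A5 → 8 × A6
From A3 to A6 is 3 halving steps: 2^3 = 8.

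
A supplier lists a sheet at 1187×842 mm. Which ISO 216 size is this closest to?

A0 (841 × 1189 mm)

Aspect ratio 1187/842 ≈ 1.410 — close to the ISO √2 ≈ 1.414.
In the A-series (A0 area = 1 m²): A0 = 841 × 1189 mm.
Off by 3 mm total — nearest standard size.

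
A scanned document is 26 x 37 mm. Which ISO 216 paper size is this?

Aspect ratio 37/26 ≈ 1.423 — close to the ISO √2 ≈ 1.414.
In the A-series (A0 area = 1 m²): A10 = 26 × 37 mm.

A10 (26 × 37 mm)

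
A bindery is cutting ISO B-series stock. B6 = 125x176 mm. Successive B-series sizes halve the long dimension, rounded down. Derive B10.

31 × 44 mm

B7: ⌊176/2⌋ × 125 = 88 × 125 mm
B8: ⌊125/2⌋ × 88 = 62 × 88 mm
B9: ⌊88/2⌋ × 62 = 44 × 62 mm
B10: ⌊62/2⌋ × 44 = 31 × 44 mm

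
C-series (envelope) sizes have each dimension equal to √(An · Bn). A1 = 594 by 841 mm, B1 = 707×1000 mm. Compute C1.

648 × 917 mm

Short side: √(594 · 707) = √419958 ≈ 648.0 → 648 mm
Long side: √(841 · 1000) = √841000 ≈ 917.1 → 917 mm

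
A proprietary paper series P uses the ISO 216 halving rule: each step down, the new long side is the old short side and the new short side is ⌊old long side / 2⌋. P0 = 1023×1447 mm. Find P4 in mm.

P1: ⌊1447/2⌋ × 1023 = 723 × 1023 mm
P2: ⌊1023/2⌋ × 723 = 511 × 723 mm
P3: ⌊723/2⌋ × 511 = 361 × 511 mm
P4: ⌊511/2⌋ × 361 = 255 × 361 mm

255 × 361 mm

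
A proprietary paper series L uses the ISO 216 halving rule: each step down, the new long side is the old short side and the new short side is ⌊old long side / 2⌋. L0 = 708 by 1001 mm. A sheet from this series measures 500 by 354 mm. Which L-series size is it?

L0: 708 × 1001 mm
L1: 500 × 708 mm
L2: 354 × 500 mm
L3: 250 × 354 mm
→ matches L2.

L2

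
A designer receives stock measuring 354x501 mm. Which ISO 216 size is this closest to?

B3 (353 × 500 mm)

Aspect ratio 501/354 ≈ 1.415 — close to the ISO √2 ≈ 1.414.
In the B-series (B0 = 1000 × 1414 mm): B3 = 353 × 500 mm.
Off by 2 mm total — nearest standard size.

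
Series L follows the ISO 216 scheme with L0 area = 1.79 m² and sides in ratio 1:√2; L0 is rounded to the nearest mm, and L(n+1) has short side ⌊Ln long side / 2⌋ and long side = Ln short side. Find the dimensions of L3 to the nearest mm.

397 × 562 mm

Let L0's short side be w mm. w · w√2 = 1.79 m² = 1,790,000 mm², so w ≈ 1125.0 mm and w√2 ≈ 1591.1 mm → L0 = 1125 × 1591 mm.
L1: ⌊1591/2⌋ × 1125 = 795 × 1125 mm
L2: ⌊1125/2⌋ × 795 = 562 × 795 mm
L3: ⌊795/2⌋ × 562 = 397 × 562 mm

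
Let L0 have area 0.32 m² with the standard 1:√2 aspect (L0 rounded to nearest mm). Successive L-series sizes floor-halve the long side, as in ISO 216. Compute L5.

Let L0's short side be w mm. w · w√2 = 0.32 m² = 320,000 mm², so w ≈ 475.7 mm and w√2 ≈ 672.7 mm → L0 = 476 × 673 mm.
L1: ⌊673/2⌋ × 476 = 336 × 476 mm
L2: ⌊476/2⌋ × 336 = 238 × 336 mm
L3: ⌊336/2⌋ × 238 = 168 × 238 mm
L4: ⌊238/2⌋ × 168 = 119 × 168 mm
L5: ⌊168/2⌋ × 119 = 84 × 119 mm

84 × 119 mm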